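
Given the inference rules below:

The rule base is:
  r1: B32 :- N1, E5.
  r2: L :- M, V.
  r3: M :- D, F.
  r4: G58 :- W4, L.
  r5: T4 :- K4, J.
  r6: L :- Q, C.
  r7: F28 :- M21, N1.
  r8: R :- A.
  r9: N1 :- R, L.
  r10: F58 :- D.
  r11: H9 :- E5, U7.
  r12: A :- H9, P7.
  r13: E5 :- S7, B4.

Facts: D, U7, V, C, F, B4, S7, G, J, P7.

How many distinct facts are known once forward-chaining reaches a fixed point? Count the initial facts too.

19

Round 1 — r3, r10, r13, derive M, F58, E5.
Round 2 — r2, r11, derive L, H9.
Round 3 — r12, derive A.
Round 4 — r8, derive R.
Round 5 — r9, derive N1.
Round 6 — r1, derive B32.
Closure: {A, B32, B4, C, D, E5, F, F58, G, H9, J, L, M, N1, P7, R, S7, U7, V} — 19 facts.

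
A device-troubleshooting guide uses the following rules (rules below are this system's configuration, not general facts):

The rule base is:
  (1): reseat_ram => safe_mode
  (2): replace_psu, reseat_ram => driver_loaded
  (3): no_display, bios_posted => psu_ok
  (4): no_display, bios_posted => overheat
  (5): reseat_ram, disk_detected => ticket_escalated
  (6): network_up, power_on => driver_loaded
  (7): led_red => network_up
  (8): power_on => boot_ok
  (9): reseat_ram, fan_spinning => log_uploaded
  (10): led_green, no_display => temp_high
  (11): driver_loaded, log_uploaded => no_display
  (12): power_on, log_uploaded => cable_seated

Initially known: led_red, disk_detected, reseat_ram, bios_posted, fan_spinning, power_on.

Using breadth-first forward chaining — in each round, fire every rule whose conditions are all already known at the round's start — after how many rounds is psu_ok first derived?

Round 1 fires (1), (5), (7), (8), (9), giving safe_mode, ticket_escalated, network_up, boot_ok, log_uploaded.
Round 2 fires (6), (12), giving driver_loaded, cable_seated.
Round 3 fires (11), giving no_display.
Round 4 fires (3), (4), giving psu_ok, overheat.
psu_ok first appears in round 4.

4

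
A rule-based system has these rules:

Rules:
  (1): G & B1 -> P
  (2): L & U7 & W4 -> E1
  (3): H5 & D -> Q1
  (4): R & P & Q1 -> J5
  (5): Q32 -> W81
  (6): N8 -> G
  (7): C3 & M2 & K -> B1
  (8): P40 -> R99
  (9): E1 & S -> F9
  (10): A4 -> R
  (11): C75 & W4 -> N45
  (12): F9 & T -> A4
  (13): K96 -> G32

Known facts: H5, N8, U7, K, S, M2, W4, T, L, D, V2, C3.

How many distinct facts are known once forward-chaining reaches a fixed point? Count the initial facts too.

21

[1] (2) [L & U7 & W4 -> E1]; (3) [H5 & D -> Q1]; (6) [N8 -> G]; (7) [C3 & M2 & K -> B1]. ⇒ new: E1, Q1, G, B1.
[2] (1) [G & B1 -> P]; (9) [E1 & S -> F9]. ⇒ new: P, F9.
[3] (12) [F9 & T -> A4]. ⇒ new: A4.
[4] (10) [A4 -> R]. ⇒ new: R.
[5] (4) [R & P & Q1 -> J5]. ⇒ new: J5.
Closure: {A4, B1, C3, D, E1, F9, G, H5, J5, K, L, M2, N8, P, Q1, R, S, T, U7, V2, W4} — 21 facts.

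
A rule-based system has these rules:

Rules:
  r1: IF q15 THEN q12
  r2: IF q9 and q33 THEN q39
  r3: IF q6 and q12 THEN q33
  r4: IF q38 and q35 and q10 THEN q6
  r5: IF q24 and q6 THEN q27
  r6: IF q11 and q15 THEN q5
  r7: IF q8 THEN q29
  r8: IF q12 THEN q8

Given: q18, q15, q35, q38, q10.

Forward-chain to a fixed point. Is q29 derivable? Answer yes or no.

yes

Round 1 — r1, r4, derive q12, q6.
Round 2 — r3, r8, derive q33, q8.
Round 3 — r7, derive q29.
q29 appears in round 3, so it is derivable.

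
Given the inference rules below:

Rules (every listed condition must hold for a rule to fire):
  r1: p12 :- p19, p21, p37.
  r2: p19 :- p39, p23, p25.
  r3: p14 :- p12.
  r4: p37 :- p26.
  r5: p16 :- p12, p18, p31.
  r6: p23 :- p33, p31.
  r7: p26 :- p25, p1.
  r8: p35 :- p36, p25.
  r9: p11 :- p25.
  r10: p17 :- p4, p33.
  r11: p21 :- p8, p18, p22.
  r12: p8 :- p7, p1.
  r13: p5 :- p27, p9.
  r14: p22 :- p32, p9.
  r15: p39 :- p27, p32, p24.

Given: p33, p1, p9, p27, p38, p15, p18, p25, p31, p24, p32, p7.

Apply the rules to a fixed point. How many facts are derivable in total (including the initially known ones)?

[1] r6 [p23 :- p33, p31.]; r7 [p26 :- p25, p1.]; r9 [p11 :- p25.]; r12 [p8 :- p7, p1.]; r13 [p5 :- p27, p9.]; r14 [p22 :- p32, p9.]; r15 [p39 :- p27, p32, p24.]. ⇒ new: p23, p26, p11, p8, p5, p22, p39.
[2] r2 [p19 :- p39, p23, p25.]; r4 [p37 :- p26.]; r11 [p21 :- p8, p18, p22.]. ⇒ new: p19, p37, p21.
[3] r1 [p12 :- p19, p21, p37.]. ⇒ new: p12.
[4] r3 [p14 :- p12.]; r5 [p16 :- p12, p18, p31.]. ⇒ new: p14, p16.
Closure: {p1, p11, p12, p14, p15, p16, p18, p19, p21, p22, p23, p24, p25, p26, p27, p31, p32, p33, p37, p38, p39, p5, p7, p8, p9} — 25 facts.

25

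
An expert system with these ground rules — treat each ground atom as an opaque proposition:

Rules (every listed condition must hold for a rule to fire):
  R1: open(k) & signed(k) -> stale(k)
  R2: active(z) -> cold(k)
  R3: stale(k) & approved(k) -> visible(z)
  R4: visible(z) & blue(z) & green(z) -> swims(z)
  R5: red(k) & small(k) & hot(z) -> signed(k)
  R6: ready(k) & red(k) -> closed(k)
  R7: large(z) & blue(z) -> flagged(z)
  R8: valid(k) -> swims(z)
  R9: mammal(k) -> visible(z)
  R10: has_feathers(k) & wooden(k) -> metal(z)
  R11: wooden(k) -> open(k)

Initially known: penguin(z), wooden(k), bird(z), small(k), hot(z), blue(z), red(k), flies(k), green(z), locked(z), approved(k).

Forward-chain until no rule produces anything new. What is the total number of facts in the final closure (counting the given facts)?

16

Round 1: R5 [red(k) & small(k) & hot(z) -> signed(k)]; R11 [wooden(k) -> open(k)]. Adds signed(k), open(k).
Round 2: R1 [open(k) & signed(k) -> stale(k)]. Adds stale(k).
Round 3: R3 [stale(k) & approved(k) -> visible(z)]. Adds visible(z).
Round 4: R4 [visible(z) & blue(z) & green(z) -> swims(z)]. Adds swims(z).
Closure: {approved(k), bird(z), blue(z), flies(k), green(z), hot(z), locked(z), open(k), penguin(z), red(k), signed(k), small(k), stale(k), swims(z), visible(z), wooden(k)} — 16 facts.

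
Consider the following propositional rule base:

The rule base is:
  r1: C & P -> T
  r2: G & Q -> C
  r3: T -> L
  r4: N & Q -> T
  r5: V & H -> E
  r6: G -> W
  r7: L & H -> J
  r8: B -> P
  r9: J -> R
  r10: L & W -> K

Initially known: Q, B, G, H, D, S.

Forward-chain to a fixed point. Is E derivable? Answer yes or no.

no

Round 1: r2 [G & Q -> C]; r6 [G -> W]; r8 [B -> P]. New: C, W, P.
Round 2: r1 [C & P -> T]. New: T.
Round 3: r3 [T -> L]. New: L.
Round 4: r7 [L & H -> J]; r10 [L & W -> K]. New: J, K.
Round 5: r9 [J -> R]. New: R.
Fixed point reached. E is concluded only by r5; r5 needs V (never derived).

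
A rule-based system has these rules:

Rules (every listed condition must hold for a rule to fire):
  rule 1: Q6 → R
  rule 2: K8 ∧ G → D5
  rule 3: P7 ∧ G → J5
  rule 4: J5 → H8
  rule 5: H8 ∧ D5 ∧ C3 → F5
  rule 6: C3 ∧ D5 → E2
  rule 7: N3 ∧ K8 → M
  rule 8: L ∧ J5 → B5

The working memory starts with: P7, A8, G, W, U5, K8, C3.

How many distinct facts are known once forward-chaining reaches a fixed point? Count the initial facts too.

12

Round 1 — rule 2, rule 3, derive D5, J5.
Round 2 — rule 4, rule 6, derive H8, E2.
Round 3 — rule 5, derive F5.
Closure: {A8, C3, D5, E2, F5, G, H8, J5, K8, P7, U5, W} — 12 facts.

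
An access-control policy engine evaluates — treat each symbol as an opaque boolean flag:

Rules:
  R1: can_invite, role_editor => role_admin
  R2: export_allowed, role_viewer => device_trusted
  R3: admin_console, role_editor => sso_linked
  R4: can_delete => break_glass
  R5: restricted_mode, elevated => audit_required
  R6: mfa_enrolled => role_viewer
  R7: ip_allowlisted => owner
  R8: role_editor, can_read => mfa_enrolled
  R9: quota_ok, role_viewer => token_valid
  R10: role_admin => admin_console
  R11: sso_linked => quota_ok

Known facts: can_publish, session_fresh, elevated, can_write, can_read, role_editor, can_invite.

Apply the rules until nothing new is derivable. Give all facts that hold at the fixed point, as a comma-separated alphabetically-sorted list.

Round 1 fires R1, R8, giving role_admin, mfa_enrolled.
Round 2 fires R6, R10, giving role_viewer, admin_console.
Round 3 fires R3, giving sso_linked.
Round 4 fires R11, giving quota_ok.
Round 5 fires R9, giving token_valid.

admin_console, can_invite, can_publish, can_read, can_write, elevated, mfa_enrolled, quota_ok, role_admin, role_editor, role_viewer, session_fresh, sso_linked, token_valid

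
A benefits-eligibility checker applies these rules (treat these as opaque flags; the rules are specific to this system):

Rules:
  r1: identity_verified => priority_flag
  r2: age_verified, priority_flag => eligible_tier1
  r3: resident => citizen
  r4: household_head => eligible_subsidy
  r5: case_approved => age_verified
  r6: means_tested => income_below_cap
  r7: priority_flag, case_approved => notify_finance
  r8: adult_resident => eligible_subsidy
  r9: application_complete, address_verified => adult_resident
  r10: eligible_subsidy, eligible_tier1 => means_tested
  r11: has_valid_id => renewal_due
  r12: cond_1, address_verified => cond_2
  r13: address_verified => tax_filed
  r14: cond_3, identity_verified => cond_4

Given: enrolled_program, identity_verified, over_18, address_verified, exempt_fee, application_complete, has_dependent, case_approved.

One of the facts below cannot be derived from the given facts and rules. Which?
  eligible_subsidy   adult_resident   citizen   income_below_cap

Round 1: r1 [identity_verified => priority_flag]; r5 [case_approved => age_verified]; r9 [application_complete, address_verified => adult_resident]; r13 [address_verified => tax_filed]. Adds priority_flag, age_verified, adult_resident, tax_filed.
Round 2: r2 [age_verified, priority_flag => eligible_tier1]; r7 [priority_flag, case_approved => notify_finance]; r8 [adult_resident => eligible_subsidy]. Adds eligible_tier1, notify_finance, eligible_subsidy.
Round 3: r10 [eligible_subsidy, eligible_tier1 => means_tested]. Adds means_tested.
Round 4: r6 [means_tested => income_below_cap]. Adds income_below_cap.
Derived: adult_resident (round 1), income_below_cap (round 4), eligible_subsidy (round 2). citizen never appears in any round.

citizen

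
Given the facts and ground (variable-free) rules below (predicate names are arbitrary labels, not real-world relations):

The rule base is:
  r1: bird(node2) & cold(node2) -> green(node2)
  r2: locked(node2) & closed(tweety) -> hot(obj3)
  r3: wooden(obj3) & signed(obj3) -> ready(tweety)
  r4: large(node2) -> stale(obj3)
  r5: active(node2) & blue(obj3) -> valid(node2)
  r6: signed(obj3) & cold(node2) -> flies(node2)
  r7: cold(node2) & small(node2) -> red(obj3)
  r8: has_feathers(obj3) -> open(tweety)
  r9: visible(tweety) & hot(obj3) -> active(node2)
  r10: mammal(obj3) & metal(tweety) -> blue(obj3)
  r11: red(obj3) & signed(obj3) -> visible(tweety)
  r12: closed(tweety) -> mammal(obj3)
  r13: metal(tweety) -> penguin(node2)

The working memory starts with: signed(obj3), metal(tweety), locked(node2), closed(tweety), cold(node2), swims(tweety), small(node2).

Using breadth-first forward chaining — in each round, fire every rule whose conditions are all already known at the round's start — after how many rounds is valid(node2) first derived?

4

Round 1: r2 [locked(node2) & closed(tweety) -> hot(obj3)]; r6 [signed(obj3) & cold(node2) -> flies(node2)]; r7 [cold(node2) & small(node2) -> red(obj3)]; r12 [closed(tweety) -> mammal(obj3)]; r13 [metal(tweety) -> penguin(node2)]. New: hot(obj3), flies(node2), red(obj3), mammal(obj3), penguin(node2).
Round 2: r10 [mammal(obj3) & metal(tweety) -> blue(obj3)]; r11 [red(obj3) & signed(obj3) -> visible(tweety)]. New: blue(obj3), visible(tweety).
Round 3: r9 [visible(tweety) & hot(obj3) -> active(node2)]. New: active(node2).
Round 4: r5 [active(node2) & blue(obj3) -> valid(node2)]. New: valid(node2).
valid(node2) first appears in round 4.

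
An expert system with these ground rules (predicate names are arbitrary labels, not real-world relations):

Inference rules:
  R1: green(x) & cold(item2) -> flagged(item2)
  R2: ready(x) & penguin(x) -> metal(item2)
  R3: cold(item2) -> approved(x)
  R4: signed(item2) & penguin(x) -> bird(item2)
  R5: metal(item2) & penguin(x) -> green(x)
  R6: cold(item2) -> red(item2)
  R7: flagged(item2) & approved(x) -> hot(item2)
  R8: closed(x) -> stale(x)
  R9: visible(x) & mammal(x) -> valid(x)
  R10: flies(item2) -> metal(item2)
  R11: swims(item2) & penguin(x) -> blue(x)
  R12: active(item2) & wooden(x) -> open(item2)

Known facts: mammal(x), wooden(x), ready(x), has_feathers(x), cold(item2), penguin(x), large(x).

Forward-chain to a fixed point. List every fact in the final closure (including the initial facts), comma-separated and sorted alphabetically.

[1] R2 [ready(x) & penguin(x) -> metal(item2)]; R3 [cold(item2) -> approved(x)]; R6 [cold(item2) -> red(item2)]. ⇒ new: metal(item2), approved(x), red(item2).
[2] R5 [metal(item2) & penguin(x) -> green(x)]. ⇒ new: green(x).
[3] R1 [green(x) & cold(item2) -> flagged(item2)]. ⇒ new: flagged(item2).
[4] R7 [flagged(item2) & approved(x) -> hot(item2)]. ⇒ new: hot(item2).

approved(x), cold(item2), flagged(item2), green(x), has_feathers(x), hot(item2), large(x), mammal(x), metal(item2), penguin(x), ready(x), red(item2), wooden(x)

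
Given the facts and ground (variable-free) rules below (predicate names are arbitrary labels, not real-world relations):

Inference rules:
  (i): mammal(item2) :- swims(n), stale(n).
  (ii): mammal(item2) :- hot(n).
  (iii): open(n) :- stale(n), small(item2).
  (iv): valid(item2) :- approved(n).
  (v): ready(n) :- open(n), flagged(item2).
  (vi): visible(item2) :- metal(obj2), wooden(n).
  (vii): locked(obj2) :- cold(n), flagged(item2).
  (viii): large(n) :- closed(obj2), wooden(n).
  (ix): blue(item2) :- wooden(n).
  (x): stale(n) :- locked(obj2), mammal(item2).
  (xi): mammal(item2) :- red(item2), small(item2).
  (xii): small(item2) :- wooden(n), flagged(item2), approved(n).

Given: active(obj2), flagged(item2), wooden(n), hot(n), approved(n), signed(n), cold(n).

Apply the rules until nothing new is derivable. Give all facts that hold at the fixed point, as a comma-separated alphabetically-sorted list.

active(obj2), approved(n), blue(item2), cold(n), flagged(item2), hot(n), locked(obj2), mammal(item2), open(n), ready(n), signed(n), small(item2), stale(n), valid(item2), wooden(n)

Round 1 fires (ii), (iv), (vii), (ix), (xii), giving mammal(item2), valid(item2), locked(obj2), blue(item2), small(item2).
Round 2 fires (x), giving stale(n).
Round 3 fires (iii), giving open(n).
Round 4 fires (v), giving ready(n).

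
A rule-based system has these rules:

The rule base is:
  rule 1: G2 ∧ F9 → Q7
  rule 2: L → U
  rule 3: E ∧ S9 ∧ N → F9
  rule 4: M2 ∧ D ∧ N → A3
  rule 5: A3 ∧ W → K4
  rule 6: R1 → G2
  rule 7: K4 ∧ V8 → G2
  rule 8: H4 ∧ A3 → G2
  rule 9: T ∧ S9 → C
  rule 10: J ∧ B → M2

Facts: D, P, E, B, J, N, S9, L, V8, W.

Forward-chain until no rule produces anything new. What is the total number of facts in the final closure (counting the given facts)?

17

Round 1: rule 2 [L → U]; rule 3 [E ∧ S9 ∧ N → F9]; rule 10 [J ∧ B → M2]. New: U, F9, M2.
Round 2: rule 4 [M2 ∧ D ∧ N → A3]. New: A3.
Round 3: rule 5 [A3 ∧ W → K4]. New: K4.
Round 4: rule 7 [K4 ∧ V8 → G2]. New: G2.
Round 5: rule 1 [G2 ∧ F9 → Q7]. New: Q7.
Closure: {A3, B, D, E, F9, G2, J, K4, L, M2, N, P, Q7, S9, U, V8, W} — 17 facts.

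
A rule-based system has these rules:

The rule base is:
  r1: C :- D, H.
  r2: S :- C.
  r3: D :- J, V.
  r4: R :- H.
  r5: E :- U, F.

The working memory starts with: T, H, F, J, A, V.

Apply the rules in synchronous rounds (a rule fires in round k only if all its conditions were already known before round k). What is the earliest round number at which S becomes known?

3

[1] r3 [D :- J, V.]; r4 [R :- H.]. ⇒ new: D, R.
[2] r1 [C :- D, H.]. ⇒ new: C.
[3] r2 [S :- C.]. ⇒ new: S.
S first appears in round 3.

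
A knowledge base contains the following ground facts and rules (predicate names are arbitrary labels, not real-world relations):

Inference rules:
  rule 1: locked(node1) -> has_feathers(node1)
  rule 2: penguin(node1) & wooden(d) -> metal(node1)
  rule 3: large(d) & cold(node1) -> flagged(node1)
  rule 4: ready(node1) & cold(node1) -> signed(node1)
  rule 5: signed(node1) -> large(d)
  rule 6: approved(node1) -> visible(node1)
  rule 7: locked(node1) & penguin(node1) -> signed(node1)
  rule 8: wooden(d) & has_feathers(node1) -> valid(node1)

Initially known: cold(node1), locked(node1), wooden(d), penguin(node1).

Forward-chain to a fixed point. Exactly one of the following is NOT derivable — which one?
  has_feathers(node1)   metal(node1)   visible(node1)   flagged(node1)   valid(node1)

visible(node1)

Round 1: rule 1 [locked(node1) -> has_feathers(node1)]; rule 2 [penguin(node1) & wooden(d) -> metal(node1)]; rule 7 [locked(node1) & penguin(node1) -> signed(node1)]. Adds has_feathers(node1), metal(node1), signed(node1).
Round 2: rule 5 [signed(node1) -> large(d)]; rule 8 [wooden(d) & has_feathers(node1) -> valid(node1)]. Adds large(d), valid(node1).
Round 3: rule 3 [large(d) & cold(node1) -> flagged(node1)]. Adds flagged(node1).
Derived: flagged(node1) (round 3), has_feathers(node1) (round 1), metal(node1) (round 1), valid(node1) (round 2). visible(node1) never appears in any round.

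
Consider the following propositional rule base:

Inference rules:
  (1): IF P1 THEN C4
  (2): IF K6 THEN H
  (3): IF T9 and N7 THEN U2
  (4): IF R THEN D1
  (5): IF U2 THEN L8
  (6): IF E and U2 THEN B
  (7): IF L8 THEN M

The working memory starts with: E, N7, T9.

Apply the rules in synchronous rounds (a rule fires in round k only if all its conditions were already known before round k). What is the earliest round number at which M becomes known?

Round 1: (3) [IF T9 and N7 THEN U2]. Adds U2.
Round 2: (5) [IF U2 THEN L8]; (6) [IF E and U2 THEN B]. Adds L8, B.
Round 3: (7) [IF L8 THEN M]. Adds M.
M first appears in round 3.

3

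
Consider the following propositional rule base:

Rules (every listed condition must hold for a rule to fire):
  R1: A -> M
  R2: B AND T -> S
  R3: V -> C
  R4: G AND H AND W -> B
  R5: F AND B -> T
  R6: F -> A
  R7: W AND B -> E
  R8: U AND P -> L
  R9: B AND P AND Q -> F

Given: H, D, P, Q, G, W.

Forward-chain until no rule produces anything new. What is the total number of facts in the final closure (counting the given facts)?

[1] R4 [G AND H AND W -> B]. ⇒ new: B.
[2] R7 [W AND B -> E]; R9 [B AND P AND Q -> F]. ⇒ new: E, F.
[3] R5 [F AND B -> T]; R6 [F -> A]. ⇒ new: T, A.
[4] R1 [A -> M]; R2 [B AND T -> S]. ⇒ new: M, S.
Closure: {A, B, D, E, F, G, H, M, P, Q, S, T, W} — 13 facts.

13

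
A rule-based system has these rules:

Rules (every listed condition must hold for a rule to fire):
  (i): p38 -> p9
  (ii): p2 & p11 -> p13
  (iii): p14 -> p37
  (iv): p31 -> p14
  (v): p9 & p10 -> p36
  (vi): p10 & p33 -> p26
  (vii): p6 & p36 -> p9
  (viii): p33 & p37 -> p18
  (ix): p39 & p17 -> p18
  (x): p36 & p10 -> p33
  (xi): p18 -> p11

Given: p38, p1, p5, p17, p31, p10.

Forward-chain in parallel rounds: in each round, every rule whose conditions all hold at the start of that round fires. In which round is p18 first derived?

4

Round 1: (i) [p38 -> p9]; (iv) [p31 -> p14]. New: p9, p14.
Round 2: (iii) [p14 -> p37]; (v) [p9 & p10 -> p36]. New: p37, p36.
Round 3: (x) [p36 & p10 -> p33]. New: p33.
Round 4: (vi) [p10 & p33 -> p26]; (viii) [p33 & p37 -> p18]. New: p26, p18.
p18 first appears in round 4.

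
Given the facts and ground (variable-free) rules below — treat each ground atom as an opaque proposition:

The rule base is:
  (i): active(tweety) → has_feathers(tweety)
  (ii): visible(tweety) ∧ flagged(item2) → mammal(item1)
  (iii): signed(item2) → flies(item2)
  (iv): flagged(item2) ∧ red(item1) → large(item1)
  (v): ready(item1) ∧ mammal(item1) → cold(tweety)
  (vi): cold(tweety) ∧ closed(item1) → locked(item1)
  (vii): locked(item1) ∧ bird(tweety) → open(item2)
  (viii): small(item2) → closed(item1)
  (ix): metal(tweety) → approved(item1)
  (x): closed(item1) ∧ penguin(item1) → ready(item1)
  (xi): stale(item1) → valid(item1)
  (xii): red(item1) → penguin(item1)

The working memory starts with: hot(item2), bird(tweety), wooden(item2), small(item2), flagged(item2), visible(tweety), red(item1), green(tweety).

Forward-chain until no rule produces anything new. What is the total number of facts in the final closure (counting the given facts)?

16

Round 1 fires (ii), (iv), (viii), (xii), giving mammal(item1), large(item1), closed(item1), penguin(item1).
Round 2 fires (x), giving ready(item1).
Round 3 fires (v), giving cold(tweety).
Round 4 fires (vi), giving locked(item1).
Round 5 fires (vii), giving open(item2).
Closure: {bird(tweety), closed(item1), cold(tweety), flagged(item2), green(tweety), hot(item2), large(item1), locked(item1), mammal(item1), open(item2), penguin(item1), ready(item1), red(item1), small(item2), visible(tweety), wooden(item2)} — 16 facts.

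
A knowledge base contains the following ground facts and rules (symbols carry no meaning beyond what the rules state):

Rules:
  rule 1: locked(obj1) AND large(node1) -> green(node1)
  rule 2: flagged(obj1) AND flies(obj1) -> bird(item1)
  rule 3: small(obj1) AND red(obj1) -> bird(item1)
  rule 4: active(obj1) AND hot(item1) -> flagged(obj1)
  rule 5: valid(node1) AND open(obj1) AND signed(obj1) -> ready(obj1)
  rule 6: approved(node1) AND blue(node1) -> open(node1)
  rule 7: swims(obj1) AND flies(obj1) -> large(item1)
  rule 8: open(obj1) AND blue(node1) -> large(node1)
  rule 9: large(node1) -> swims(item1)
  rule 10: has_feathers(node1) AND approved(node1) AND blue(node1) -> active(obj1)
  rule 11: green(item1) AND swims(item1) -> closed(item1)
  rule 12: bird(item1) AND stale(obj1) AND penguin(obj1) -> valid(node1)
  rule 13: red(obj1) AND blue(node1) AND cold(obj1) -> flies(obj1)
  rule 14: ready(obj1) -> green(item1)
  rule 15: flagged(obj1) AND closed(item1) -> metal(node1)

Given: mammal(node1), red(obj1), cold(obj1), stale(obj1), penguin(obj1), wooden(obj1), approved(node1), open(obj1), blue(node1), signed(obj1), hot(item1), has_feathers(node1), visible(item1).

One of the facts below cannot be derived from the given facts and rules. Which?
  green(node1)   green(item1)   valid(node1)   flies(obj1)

green(node1)

Round 1: rule 6 [approved(node1) AND blue(node1) -> open(node1)]; rule 8 [open(obj1) AND blue(node1) -> large(node1)]; rule 10 [has_feathers(node1) AND approved(node1) AND blue(node1) -> active(obj1)]; rule 13 [red(obj1) AND blue(node1) AND cold(obj1) -> flies(obj1)]. Adds open(node1), large(node1), active(obj1), flies(obj1).
Round 2: rule 4 [active(obj1) AND hot(item1) -> flagged(obj1)]; rule 9 [large(node1) -> swims(item1)]. Adds flagged(obj1), swims(item1).
Round 3: rule 2 [flagged(obj1) AND flies(obj1) -> bird(item1)]. Adds bird(item1).
Round 4: rule 12 [bird(item1) AND stale(obj1) AND penguin(obj1) -> valid(node1)]. Adds valid(node1).
Round 5: rule 5 [valid(node1) AND open(obj1) AND signed(obj1) -> ready(obj1)]. Adds ready(obj1).
Round 6: rule 14 [ready(obj1) -> green(item1)]. Adds green(item1).
Round 7: rule 11 [green(item1) AND swims(item1) -> closed(item1)]. Adds closed(item1).
Round 8: rule 15 [flagged(obj1) AND closed(item1) -> metal(node1)]. Adds metal(node1).
Derived: green(item1) (round 6), valid(node1) (round 4), flies(obj1) (round 1). green(node1) never appears in any round.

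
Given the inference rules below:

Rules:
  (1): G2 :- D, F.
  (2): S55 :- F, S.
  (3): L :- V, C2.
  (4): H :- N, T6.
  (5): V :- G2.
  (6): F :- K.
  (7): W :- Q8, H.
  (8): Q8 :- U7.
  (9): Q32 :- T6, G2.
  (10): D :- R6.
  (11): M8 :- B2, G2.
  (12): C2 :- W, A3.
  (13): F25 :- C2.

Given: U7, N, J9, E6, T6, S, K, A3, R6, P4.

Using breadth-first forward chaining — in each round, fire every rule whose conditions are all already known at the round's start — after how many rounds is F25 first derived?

4

Round 1 fires (4), (6), (8), (10), giving H, F, Q8, D.
Round 2 fires (1), (2), (7), giving G2, S55, W.
Round 3 fires (5), (9), (12), giving V, Q32, C2.
Round 4 fires (3), (13), giving L, F25.
F25 first appears in round 4.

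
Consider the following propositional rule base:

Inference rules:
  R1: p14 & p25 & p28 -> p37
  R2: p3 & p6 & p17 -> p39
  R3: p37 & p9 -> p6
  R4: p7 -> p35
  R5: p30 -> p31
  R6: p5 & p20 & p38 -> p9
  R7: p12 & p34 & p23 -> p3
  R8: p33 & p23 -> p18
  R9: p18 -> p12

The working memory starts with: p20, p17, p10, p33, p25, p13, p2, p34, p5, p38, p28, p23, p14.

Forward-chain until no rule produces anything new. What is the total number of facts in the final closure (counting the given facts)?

20

Round 1: R1 [p14 & p25 & p28 -> p37]; R6 [p5 & p20 & p38 -> p9]; R8 [p33 & p23 -> p18]. New: p37, p9, p18.
Round 2: R3 [p37 & p9 -> p6]; R9 [p18 -> p12]. New: p6, p12.
Round 3: R7 [p12 & p34 & p23 -> p3]. New: p3.
Round 4: R2 [p3 & p6 & p17 -> p39]. New: p39.
Closure: {p10, p12, p13, p14, p17, p18, p2, p20, p23, p25, p28, p3, p33, p34, p37, p38, p39, p5, p6, p9} — 20 facts.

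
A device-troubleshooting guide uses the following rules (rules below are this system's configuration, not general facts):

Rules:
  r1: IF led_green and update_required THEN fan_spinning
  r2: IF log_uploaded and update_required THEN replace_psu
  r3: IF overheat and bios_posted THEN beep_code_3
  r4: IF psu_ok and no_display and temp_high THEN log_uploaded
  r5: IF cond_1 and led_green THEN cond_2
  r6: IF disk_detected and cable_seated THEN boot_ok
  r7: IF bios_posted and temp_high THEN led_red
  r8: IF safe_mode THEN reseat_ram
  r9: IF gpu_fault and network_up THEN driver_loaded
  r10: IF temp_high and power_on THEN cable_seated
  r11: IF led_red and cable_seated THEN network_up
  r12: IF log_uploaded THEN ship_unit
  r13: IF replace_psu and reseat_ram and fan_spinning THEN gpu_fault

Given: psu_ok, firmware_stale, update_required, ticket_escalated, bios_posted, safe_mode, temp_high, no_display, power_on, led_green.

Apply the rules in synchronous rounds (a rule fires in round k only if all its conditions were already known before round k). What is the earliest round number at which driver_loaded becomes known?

[1] r1 [IF led_green and update_required THEN fan_spinning]; r4 [IF psu_ok and no_display and temp_high THEN log_uploaded]; r7 [IF bios_posted and temp_high THEN led_red]; r8 [IF safe_mode THEN reseat_ram]; r10 [IF temp_high and power_on THEN cable_seated]. ⇒ new: fan_spinning, log_uploaded, led_red, reseat_ram, cable_seated.
[2] r2 [IF log_uploaded and update_required THEN replace_psu]; r11 [IF led_red and cable_seated THEN network_up]; r12 [IF log_uploaded THEN ship_unit]. ⇒ new: replace_psu, network_up, ship_unit.
[3] r13 [IF replace_psu and reseat_ram and fan_spinning THEN gpu_fault]. ⇒ new: gpu_fault.
[4] r9 [IF gpu_fault and network_up THEN driver_loaded]. ⇒ new: driver_loaded.
driver_loaded first appears in round 4.

4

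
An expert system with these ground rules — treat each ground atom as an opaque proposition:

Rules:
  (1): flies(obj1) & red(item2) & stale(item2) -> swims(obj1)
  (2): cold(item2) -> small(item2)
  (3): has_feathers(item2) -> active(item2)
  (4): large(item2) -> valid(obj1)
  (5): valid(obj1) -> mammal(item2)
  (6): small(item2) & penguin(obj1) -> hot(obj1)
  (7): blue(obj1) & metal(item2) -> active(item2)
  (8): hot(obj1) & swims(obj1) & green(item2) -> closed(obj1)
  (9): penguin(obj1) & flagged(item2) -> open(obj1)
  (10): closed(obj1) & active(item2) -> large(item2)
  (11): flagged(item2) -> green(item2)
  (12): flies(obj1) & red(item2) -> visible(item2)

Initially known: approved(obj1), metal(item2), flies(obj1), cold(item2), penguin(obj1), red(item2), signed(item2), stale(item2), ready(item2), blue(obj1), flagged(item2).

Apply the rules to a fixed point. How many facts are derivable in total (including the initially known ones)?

22

Round 1: (1) [flies(obj1) & red(item2) & stale(item2) -> swims(obj1)]; (2) [cold(item2) -> small(item2)]; (7) [blue(obj1) & metal(item2) -> active(item2)]; (9) [penguin(obj1) & flagged(item2) -> open(obj1)]; (11) [flagged(item2) -> green(item2)]; (12) [flies(obj1) & red(item2) -> visible(item2)]. New: swims(obj1), small(item2), active(item2), open(obj1), green(item2), visible(item2).
Round 2: (6) [small(item2) & penguin(obj1) -> hot(obj1)]. New: hot(obj1).
Round 3: (8) [hot(obj1) & swims(obj1) & green(item2) -> closed(obj1)]. New: closed(obj1).
Round 4: (10) [closed(obj1) & active(item2) -> large(item2)]. New: large(item2).
Round 5: (4) [large(item2) -> valid(obj1)]. New: valid(obj1).
Round 6: (5) [valid(obj1) -> mammal(item2)]. New: mammal(item2).
Closure: {active(item2), approved(obj1), blue(obj1), closed(obj1), cold(item2), flagged(item2), flies(obj1), green(item2), hot(obj1), large(item2), mammal(item2), metal(item2), open(obj1), penguin(obj1), ready(item2), red(item2), signed(item2), small(item2), stale(item2), swims(obj1), valid(obj1), visible(item2)} — 22 facts.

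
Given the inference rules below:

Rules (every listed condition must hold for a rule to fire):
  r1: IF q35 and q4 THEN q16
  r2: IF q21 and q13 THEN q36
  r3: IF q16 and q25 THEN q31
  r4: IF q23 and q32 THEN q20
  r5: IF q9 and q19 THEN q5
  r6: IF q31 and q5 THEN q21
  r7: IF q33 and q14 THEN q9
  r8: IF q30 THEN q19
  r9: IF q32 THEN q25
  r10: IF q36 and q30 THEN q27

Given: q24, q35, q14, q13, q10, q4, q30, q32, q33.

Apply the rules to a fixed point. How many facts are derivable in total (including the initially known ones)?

Round 1: r1 [IF q35 and q4 THEN q16]; r7 [IF q33 and q14 THEN q9]; r8 [IF q30 THEN q19]; r9 [IF q32 THEN q25]. New: q16, q9, q19, q25.
Round 2: r3 [IF q16 and q25 THEN q31]; r5 [IF q9 and q19 THEN q5]. New: q31, q5.
Round 3: r6 [IF q31 and q5 THEN q21]. New: q21.
Round 4: r2 [IF q21 and q13 THEN q36]. New: q36.
Round 5: r10 [IF q36 and q30 THEN q27]. New: q27.
Closure: {q10, q13, q14, q16, q19, q21, q24, q25, q27, q30, q31, q32, q33, q35, q36, q4, q5, q9} — 18 facts.

18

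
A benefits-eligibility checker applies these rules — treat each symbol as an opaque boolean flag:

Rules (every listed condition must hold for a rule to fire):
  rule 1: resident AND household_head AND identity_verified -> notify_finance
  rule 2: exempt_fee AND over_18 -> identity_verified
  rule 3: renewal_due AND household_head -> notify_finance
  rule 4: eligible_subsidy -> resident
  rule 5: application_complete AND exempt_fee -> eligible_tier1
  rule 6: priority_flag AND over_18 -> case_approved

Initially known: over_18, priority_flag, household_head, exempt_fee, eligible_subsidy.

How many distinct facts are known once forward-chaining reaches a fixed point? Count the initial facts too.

Round 1: rule 2 [exempt_fee AND over_18 -> identity_verified]; rule 4 [eligible_subsidy -> resident]; rule 6 [priority_flag AND over_18 -> case_approved]. New: identity_verified, resident, case_approved.
Round 2: rule 1 [resident AND household_head AND identity_verified -> notify_finance]. New: notify_finance.
Closure: {case_approved, eligible_subsidy, exempt_fee, household_head, identity_verified, notify_finance, over_18, priority_flag, resident} — 9 facts.

9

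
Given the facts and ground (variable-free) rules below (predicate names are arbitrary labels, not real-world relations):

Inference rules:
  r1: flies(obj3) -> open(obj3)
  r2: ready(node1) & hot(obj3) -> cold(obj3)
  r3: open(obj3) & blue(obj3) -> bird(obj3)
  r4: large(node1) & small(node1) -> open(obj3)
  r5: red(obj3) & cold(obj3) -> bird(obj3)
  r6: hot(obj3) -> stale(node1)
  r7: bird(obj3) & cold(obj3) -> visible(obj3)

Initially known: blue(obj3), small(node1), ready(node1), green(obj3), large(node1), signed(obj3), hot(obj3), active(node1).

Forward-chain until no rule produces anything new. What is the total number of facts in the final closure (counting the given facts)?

13

[1] r2 [ready(node1) & hot(obj3) -> cold(obj3)]; r4 [large(node1) & small(node1) -> open(obj3)]; r6 [hot(obj3) -> stale(node1)]. ⇒ new: cold(obj3), open(obj3), stale(node1).
[2] r3 [open(obj3) & blue(obj3) -> bird(obj3)]. ⇒ new: bird(obj3).
[3] r7 [bird(obj3) & cold(obj3) -> visible(obj3)]. ⇒ new: visible(obj3).
Closure: {active(node1), bird(obj3), blue(obj3), cold(obj3), green(obj3), hot(obj3), large(node1), open(obj3), ready(node1), signed(obj3), small(node1), stale(node1), visible(obj3)} — 13 facts.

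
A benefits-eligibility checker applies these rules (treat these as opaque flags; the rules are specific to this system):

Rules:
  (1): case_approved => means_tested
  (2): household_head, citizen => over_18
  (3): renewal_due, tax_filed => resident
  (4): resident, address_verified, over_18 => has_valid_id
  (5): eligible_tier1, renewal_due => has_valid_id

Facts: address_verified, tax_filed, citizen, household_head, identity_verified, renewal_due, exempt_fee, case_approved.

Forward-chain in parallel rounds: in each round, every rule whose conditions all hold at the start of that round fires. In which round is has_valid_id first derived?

Round 1 fires (1), (2), (3), giving means_tested, over_18, resident.
Round 2 fires (4), giving has_valid_id.
has_valid_id first appears in round 2.

2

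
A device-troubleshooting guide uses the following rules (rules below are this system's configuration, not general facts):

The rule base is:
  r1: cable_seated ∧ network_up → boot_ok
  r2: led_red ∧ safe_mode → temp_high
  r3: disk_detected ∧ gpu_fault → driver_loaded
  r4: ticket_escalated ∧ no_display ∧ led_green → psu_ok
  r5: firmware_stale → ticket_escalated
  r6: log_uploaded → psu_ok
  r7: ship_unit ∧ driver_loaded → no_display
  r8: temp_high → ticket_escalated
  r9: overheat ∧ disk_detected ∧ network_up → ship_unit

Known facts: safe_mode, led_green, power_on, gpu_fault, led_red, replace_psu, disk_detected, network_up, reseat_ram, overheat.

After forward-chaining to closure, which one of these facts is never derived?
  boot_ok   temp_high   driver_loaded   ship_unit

boot_ok

Round 1: r2 [led_red ∧ safe_mode → temp_high]; r3 [disk_detected ∧ gpu_fault → driver_loaded]; r9 [overheat ∧ disk_detected ∧ network_up → ship_unit]. Adds temp_high, driver_loaded, ship_unit.
Round 2: r7 [ship_unit ∧ driver_loaded → no_display]; r8 [temp_high → ticket_escalated]. Adds no_display, ticket_escalated.
Round 3: r4 [ticket_escalated ∧ no_display ∧ led_green → psu_ok]. Adds psu_ok.
Derived: temp_high (round 1), ship_unit (round 1), driver_loaded (round 1). boot_ok never appears in any round.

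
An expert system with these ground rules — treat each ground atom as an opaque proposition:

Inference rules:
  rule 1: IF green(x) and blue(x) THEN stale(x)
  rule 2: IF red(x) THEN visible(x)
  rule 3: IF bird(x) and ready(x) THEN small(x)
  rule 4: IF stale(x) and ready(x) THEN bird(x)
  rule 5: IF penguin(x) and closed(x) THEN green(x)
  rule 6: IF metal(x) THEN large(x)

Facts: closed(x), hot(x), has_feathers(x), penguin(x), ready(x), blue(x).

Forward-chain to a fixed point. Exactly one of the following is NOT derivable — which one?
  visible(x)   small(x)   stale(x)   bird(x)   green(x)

visible(x)

Round 1: rule 5 [IF penguin(x) and closed(x) THEN green(x)]. Adds green(x).
Round 2: rule 1 [IF green(x) and blue(x) THEN stale(x)]. Adds stale(x).
Round 3: rule 4 [IF stale(x) and ready(x) THEN bird(x)]. Adds bird(x).
Round 4: rule 3 [IF bird(x) and ready(x) THEN small(x)]. Adds small(x).
Derived: bird(x) (round 3), small(x) (round 4), green(x) (round 1), stale(x) (round 2). visible(x) never appears in any round.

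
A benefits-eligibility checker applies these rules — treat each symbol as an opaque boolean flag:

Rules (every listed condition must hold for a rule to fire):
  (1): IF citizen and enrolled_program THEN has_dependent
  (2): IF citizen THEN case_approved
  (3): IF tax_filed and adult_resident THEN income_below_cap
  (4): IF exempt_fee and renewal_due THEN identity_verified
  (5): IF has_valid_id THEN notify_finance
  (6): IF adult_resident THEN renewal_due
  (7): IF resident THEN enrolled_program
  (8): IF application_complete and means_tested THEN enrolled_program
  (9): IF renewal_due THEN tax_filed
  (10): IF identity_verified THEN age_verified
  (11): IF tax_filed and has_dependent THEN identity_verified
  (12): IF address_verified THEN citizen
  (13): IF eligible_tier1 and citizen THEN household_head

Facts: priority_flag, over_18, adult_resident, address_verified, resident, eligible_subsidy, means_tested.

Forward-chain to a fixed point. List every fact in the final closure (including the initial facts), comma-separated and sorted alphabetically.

address_verified, adult_resident, age_verified, case_approved, citizen, eligible_subsidy, enrolled_program, has_dependent, identity_verified, income_below_cap, means_tested, over_18, priority_flag, renewal_due, resident, tax_filed

Round 1 — (6), (7), (12), derive renewal_due, enrolled_program, citizen.
Round 2 — (1), (2), (9), derive has_dependent, case_approved, tax_filed.
Round 3 — (3), (11), derive income_below_cap, identity_verified.
Round 4 — (10), derive age_verified.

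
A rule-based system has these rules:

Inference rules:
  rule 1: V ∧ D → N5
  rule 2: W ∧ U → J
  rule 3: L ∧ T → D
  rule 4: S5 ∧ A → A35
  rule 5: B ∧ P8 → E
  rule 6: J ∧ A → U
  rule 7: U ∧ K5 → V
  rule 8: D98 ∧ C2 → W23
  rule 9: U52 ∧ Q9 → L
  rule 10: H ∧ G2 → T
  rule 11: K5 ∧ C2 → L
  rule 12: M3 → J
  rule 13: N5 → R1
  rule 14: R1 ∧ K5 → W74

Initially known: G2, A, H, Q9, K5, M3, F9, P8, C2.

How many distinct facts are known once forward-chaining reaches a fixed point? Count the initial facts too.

18

Round 1 fires rule 10, rule 11, rule 12, giving T, L, J.
Round 2 fires rule 3, rule 6, giving D, U.
Round 3 fires rule 7, giving V.
Round 4 fires rule 1, giving N5.
Round 5 fires rule 13, giving R1.
Round 6 fires rule 14, giving W74.
Closure: {A, C2, D, F9, G2, H, J, K5, L, M3, N5, P8, Q9, R1, T, U, V, W74} — 18 facts.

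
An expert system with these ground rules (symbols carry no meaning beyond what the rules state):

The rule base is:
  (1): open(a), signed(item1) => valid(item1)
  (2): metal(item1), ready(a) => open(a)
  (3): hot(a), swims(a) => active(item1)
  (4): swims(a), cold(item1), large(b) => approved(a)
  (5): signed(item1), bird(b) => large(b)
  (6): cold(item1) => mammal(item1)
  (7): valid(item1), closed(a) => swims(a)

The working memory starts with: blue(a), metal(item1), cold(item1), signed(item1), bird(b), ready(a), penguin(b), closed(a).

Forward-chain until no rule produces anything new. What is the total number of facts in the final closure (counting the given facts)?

14

Round 1 fires (2), (5), (6), giving open(a), large(b), mammal(item1).
Round 2 fires (1), giving valid(item1).
Round 3 fires (7), giving swims(a).
Round 4 fires (4), giving approved(a).
Closure: {approved(a), bird(b), blue(a), closed(a), cold(item1), large(b), mammal(item1), metal(item1), open(a), penguin(b), ready(a), signed(item1), swims(a), valid(item1)} — 14 facts.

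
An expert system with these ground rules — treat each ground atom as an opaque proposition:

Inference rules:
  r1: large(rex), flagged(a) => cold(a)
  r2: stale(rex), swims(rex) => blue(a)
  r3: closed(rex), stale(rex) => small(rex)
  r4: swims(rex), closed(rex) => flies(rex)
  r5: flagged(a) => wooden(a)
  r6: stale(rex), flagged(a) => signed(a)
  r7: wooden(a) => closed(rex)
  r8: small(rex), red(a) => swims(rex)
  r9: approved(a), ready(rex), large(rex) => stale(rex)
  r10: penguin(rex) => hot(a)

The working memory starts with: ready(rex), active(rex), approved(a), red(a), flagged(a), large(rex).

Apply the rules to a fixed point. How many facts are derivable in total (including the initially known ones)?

Round 1: r1 [large(rex), flagged(a) => cold(a)]; r5 [flagged(a) => wooden(a)]; r9 [approved(a), ready(rex), large(rex) => stale(rex)]. New: cold(a), wooden(a), stale(rex).
Round 2: r6 [stale(rex), flagged(a) => signed(a)]; r7 [wooden(a) => closed(rex)]. New: signed(a), closed(rex).
Round 3: r3 [closed(rex), stale(rex) => small(rex)]. New: small(rex).
Round 4: r8 [small(rex), red(a) => swims(rex)]. New: swims(rex).
Round 5: r2 [stale(rex), swims(rex) => blue(a)]; r4 [swims(rex), closed(rex) => flies(rex)]. New: blue(a), flies(rex).
Closure: {active(rex), approved(a), blue(a), closed(rex), cold(a), flagged(a), flies(rex), large(rex), ready(rex), red(a), signed(a), small(rex), stale(rex), swims(rex), wooden(a)} — 15 facts.

15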